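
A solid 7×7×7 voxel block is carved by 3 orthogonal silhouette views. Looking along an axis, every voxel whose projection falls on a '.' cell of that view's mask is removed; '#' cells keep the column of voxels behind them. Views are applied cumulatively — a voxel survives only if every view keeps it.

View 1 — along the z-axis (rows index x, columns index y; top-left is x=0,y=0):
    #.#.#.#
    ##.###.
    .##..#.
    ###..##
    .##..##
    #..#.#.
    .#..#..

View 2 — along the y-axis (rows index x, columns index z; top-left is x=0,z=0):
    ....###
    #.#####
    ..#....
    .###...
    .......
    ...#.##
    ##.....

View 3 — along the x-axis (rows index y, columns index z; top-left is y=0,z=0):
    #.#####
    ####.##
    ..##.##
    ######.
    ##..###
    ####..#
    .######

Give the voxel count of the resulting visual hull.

before carving: 343 voxels (7×7×7)
step 1: project along z, AND mask (26/49) → |grid| = 182
step 2: project along y, AND mask (18/49) → |grid| = 73
step 3: project along x, AND mask (38/49) → |grid| = 62

62 voxels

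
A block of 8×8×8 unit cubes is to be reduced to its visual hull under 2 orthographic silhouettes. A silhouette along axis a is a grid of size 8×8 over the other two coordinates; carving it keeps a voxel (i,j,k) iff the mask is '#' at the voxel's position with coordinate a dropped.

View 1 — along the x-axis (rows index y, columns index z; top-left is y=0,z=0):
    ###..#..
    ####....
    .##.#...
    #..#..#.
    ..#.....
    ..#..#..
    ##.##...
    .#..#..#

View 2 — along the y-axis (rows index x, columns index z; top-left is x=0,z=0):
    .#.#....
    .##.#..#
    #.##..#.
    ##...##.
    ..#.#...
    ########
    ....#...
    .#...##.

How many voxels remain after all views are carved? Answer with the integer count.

before carving: 512 voxels (8×8×8)
V1 x: intersect with YZ mask (24 set) -- 192 left
V2 y: intersect with XZ mask (28 set) -- 90 left

|visual hull| = 90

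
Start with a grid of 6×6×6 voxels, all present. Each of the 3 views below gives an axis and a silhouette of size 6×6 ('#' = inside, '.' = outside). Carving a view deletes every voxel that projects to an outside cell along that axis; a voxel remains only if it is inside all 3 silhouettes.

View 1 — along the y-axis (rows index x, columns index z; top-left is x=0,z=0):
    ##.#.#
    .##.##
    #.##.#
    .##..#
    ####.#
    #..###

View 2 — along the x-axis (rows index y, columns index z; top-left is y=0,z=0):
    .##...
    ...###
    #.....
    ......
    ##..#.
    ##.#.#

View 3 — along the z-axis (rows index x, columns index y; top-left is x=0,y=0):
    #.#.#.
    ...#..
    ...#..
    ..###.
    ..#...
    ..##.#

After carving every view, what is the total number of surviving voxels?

before carving: 216 voxels (6×6×6)
after view 1 [y-axis, 24 of 36 cells solid] → remaining = 144
after view 2 [x-axis, 13 of 36 cells solid] → remaining = 52
after view 3 [z-axis, 12 of 36 cells solid] → remaining = 10

remaining voxels: 10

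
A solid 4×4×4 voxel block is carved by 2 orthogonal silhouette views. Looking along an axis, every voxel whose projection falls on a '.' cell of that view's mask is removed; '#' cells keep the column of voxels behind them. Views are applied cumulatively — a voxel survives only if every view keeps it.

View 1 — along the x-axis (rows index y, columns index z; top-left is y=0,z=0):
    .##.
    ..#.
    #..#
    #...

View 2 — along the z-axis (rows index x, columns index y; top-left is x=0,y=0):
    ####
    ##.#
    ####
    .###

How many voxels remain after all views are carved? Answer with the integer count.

voxel count = 20

full grid |V| = 64
carve view 1 (along x, YZ-mask fill 6/16): 24 voxels remain
carve view 2 (along z, XY-mask fill 14/16): 20 voxels remain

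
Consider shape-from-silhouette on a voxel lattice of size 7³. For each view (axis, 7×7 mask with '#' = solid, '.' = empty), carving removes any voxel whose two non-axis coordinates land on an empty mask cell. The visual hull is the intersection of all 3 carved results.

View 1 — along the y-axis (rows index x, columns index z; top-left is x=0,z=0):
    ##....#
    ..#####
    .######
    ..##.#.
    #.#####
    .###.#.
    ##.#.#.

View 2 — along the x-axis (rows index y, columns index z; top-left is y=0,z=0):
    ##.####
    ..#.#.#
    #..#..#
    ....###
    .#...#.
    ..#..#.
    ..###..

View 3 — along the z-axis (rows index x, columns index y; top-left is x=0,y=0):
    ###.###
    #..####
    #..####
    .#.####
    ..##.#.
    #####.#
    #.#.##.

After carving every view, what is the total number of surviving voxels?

remaining voxels: 69

initial block: 7^3 = 343
after view 1 [y-axis, 31 of 49 cells solid] → remaining = 217
after view 2 [x-axis, 22 of 49 cells solid] → remaining = 99
after view 3 [z-axis, 34 of 49 cells solid] → remaining = 69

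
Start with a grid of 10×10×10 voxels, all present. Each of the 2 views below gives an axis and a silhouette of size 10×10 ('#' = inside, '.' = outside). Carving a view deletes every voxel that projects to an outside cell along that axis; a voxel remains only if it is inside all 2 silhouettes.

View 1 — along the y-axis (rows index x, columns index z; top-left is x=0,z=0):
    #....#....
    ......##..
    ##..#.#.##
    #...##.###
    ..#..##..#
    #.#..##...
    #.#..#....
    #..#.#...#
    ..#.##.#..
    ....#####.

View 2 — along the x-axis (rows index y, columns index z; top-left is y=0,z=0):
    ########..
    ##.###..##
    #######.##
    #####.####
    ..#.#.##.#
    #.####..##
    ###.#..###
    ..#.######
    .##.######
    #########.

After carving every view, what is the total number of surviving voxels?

before carving: 1000 voxels (10×10×10)
  1. axis=1 (XZ plane), |mask|=40  ⇒  voxels=400
  2. axis=0 (YZ plane), |mask|=76  ⇒  voxels=306

voxel count = 306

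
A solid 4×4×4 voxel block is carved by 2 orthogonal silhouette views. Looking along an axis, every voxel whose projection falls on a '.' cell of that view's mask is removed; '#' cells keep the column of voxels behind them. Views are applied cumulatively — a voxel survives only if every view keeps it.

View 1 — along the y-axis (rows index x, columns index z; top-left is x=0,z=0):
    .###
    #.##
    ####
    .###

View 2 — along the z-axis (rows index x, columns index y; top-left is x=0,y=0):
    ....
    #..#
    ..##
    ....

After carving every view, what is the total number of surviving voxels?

voxel count = 14

initial block: 4^3 = 64
  1. axis=1 (XZ plane), |mask|=13  ⇒  voxels=52
  2. axis=2 (XY plane), |mask|=4  ⇒  voxels=14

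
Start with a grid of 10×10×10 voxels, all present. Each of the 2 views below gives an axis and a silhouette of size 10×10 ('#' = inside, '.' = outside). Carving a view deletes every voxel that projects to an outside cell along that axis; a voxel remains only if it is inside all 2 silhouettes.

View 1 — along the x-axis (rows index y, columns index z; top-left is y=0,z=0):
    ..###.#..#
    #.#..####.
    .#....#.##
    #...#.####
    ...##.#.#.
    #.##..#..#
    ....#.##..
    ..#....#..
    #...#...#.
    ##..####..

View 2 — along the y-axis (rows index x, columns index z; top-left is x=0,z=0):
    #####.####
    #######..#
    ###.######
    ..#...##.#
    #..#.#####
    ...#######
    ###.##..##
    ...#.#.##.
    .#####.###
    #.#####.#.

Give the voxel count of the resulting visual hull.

start: 10×10×10 = 1000 voxels
  1. axis=0 (YZ plane), |mask|=44  ⇒  voxels=440
  2. axis=1 (XZ plane), |mask|=70  ⇒  voxels=310

remaining voxels: 310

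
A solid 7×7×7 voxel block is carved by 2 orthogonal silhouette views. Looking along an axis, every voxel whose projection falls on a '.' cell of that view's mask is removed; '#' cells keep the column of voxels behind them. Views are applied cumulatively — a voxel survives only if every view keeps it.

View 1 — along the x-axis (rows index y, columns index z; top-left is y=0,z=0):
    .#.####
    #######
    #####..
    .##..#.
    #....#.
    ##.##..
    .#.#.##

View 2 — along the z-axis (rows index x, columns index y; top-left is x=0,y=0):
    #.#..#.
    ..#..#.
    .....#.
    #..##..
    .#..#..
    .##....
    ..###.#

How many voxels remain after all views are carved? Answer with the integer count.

full grid |V| = 343
  1. axis=0 (YZ plane), |mask|=30  ⇒  voxels=210
  2. axis=2 (XY plane), |mask|=17  ⇒  voxels=72

voxel count = 72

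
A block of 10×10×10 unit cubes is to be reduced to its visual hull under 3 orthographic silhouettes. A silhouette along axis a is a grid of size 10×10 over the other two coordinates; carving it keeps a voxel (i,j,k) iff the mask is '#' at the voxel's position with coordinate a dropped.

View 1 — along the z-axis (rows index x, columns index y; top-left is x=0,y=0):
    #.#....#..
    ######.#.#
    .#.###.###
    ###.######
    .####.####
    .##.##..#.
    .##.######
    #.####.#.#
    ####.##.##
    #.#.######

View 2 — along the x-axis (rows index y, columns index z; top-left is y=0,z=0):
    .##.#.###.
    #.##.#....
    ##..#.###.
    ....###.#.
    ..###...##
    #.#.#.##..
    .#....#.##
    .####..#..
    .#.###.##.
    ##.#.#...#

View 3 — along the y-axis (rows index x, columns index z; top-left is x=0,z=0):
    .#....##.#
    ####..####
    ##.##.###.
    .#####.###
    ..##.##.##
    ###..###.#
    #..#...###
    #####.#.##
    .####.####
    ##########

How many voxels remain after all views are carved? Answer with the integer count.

remaining voxels: 264

start: 10×10×10 = 1000 voxels
step 1: project along z, AND mask (71/100) → |grid| = 710
step 2: project along x, AND mask (50/100) → |grid| = 360
step 3: project along y, AND mask (71/100) → |grid| = 264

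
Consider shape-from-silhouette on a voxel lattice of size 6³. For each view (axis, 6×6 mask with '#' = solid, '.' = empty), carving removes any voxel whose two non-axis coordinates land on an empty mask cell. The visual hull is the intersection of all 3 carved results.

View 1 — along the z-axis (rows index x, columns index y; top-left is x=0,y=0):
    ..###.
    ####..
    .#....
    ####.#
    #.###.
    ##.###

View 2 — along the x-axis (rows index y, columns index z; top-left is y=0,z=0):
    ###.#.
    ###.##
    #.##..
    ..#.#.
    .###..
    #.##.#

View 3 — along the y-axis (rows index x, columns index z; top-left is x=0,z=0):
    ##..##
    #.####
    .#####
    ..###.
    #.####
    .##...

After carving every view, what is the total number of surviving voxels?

start: 6×6×6 = 216 voxels
[1] z-view keeps 22 columns → grid now 132
[2] x-view keeps 21 columns → grid now 75
[3] y-view keeps 24 columns → grid now 47

47 voxels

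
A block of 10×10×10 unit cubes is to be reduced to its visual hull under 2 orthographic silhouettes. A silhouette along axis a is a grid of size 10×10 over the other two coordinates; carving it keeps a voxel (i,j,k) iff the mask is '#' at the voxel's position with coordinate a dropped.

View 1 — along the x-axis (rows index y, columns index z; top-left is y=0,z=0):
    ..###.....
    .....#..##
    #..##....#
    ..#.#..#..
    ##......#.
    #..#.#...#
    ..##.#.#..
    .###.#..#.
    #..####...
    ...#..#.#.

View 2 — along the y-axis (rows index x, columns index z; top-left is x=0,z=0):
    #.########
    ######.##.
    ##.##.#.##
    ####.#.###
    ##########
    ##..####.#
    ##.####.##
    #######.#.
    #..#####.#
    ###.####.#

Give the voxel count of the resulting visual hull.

before carving: 1000 voxels (10×10×10)
[1] x-view keeps 37 columns → grid now 370
[2] y-view keeps 80 columns → grid now 299

|visual hull| = 299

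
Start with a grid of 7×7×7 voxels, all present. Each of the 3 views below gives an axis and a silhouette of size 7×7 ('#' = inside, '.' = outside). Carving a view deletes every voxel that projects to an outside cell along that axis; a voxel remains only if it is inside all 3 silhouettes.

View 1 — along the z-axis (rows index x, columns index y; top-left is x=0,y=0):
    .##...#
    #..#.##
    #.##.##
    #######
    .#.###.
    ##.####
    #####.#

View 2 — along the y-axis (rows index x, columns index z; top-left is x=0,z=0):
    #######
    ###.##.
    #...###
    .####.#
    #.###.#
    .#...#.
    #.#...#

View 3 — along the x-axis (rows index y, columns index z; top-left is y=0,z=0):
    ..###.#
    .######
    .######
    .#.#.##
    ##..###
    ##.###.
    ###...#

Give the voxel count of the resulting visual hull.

remaining voxels: 98

before carving: 343 voxels (7×7×7)
step 1: project along z, AND mask (35/49) → |grid| = 245
step 2: project along y, AND mask (31/49) → |grid| = 146
step 3: project along x, AND mask (34/49) → |grid| = 98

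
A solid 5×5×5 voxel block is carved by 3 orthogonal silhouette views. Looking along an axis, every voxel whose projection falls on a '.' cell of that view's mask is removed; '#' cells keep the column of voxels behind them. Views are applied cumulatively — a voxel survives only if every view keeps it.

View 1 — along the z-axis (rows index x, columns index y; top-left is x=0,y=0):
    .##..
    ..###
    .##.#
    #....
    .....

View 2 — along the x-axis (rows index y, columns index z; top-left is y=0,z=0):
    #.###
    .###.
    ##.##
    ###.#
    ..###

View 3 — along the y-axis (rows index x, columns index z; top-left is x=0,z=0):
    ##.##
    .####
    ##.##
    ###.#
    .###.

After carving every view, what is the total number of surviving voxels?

|visual hull| = 26

start: 5×5×5 = 125 voxels
[1] z-view keeps 9 columns → grid now 45
[2] x-view keeps 18 columns → grid now 32
[3] y-view keeps 19 columns → grid now 26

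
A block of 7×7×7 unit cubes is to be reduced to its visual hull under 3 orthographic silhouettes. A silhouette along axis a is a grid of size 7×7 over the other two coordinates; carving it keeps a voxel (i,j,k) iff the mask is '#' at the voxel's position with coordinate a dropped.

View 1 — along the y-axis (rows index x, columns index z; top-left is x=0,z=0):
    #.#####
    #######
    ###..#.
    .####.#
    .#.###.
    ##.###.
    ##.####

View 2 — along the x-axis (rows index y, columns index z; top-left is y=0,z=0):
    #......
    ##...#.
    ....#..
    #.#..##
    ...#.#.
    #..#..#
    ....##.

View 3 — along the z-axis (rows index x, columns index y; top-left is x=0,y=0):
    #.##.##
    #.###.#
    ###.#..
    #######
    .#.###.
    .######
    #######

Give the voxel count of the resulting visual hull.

67 voxels

full grid |V| = 343
  1. axis=1 (XZ plane), |mask|=37  ⇒  voxels=259
  2. axis=0 (YZ plane), |mask|=16  ⇒  voxels=86
  3. axis=2 (XY plane), |mask|=38  ⇒  voxels=67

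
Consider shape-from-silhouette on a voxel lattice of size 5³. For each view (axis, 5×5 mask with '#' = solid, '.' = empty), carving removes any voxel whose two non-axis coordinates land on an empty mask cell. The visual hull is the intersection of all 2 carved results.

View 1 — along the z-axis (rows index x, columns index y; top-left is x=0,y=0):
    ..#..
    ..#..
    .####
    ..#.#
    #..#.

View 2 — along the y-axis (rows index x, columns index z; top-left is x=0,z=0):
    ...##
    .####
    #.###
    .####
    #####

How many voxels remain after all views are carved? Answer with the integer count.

before carving: 125 voxels (5×5×5)
carve view 1 (along z, XY-mask fill 10/25): 50 voxels remain
carve view 2 (along y, XZ-mask fill 19/25): 40 voxels remain

remaining voxels: 40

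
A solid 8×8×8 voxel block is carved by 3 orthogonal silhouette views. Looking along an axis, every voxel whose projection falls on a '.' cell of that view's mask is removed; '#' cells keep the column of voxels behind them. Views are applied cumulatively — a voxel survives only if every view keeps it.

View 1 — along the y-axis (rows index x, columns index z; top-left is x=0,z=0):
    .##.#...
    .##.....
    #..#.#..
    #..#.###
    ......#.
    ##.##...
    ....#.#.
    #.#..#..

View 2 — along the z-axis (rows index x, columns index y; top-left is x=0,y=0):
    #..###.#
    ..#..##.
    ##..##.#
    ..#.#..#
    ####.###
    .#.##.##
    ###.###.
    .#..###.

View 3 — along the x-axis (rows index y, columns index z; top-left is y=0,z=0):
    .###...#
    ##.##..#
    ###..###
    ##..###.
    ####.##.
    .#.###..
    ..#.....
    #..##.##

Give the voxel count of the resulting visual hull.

61 voxels

start: 8×8×8 = 512 voxels
[1] y-view keeps 23 columns → grid now 184
[2] z-view keeps 38 columns → grid now 102
[3] x-view keeps 36 columns → grid now 61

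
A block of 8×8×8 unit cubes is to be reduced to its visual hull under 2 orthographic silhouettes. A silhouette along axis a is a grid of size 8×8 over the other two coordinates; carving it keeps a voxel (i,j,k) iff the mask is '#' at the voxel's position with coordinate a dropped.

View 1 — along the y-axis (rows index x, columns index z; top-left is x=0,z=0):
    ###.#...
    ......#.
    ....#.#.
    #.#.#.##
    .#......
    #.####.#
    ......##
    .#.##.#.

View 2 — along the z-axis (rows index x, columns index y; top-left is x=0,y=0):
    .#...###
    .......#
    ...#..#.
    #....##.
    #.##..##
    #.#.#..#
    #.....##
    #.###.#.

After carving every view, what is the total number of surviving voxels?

start: 8×8×8 = 512 voxels
[1] y-view keeps 25 columns → grid now 200
[2] z-view keeps 27 columns → grid now 91

voxel count = 91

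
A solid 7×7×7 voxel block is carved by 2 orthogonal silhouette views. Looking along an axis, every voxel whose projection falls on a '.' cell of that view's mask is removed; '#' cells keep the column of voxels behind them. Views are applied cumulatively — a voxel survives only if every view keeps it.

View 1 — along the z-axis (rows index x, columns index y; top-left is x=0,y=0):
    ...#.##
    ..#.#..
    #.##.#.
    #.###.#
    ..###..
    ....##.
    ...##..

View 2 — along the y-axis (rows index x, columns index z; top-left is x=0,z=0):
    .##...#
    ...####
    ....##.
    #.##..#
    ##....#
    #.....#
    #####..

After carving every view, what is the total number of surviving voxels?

initial block: 7^3 = 343
V1 z: intersect with XY mask (21 set) -- 147 left
V2 y: intersect with XZ mask (23 set) -- 68 left

voxel count = 68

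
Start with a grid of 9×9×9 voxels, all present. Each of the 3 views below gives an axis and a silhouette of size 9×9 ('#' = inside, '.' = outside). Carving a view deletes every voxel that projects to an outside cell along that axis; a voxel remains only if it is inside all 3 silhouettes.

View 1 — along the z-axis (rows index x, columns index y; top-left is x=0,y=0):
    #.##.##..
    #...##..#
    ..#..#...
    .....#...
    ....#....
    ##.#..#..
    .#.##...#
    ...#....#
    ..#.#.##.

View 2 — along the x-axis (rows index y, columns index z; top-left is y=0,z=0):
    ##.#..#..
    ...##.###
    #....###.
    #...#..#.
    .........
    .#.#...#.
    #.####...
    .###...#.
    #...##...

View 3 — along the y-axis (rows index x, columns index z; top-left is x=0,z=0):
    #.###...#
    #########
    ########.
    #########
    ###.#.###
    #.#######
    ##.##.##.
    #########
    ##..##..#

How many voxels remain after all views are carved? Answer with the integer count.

remaining voxels: 67

initial block: 9^3 = 729
carve view 1 (along z, XY-mask fill 27/81): 243 voxels remain
carve view 2 (along x, YZ-mask fill 31/81): 86 voxels remain
carve view 3 (along y, XZ-mask fill 66/81): 67 voxels remain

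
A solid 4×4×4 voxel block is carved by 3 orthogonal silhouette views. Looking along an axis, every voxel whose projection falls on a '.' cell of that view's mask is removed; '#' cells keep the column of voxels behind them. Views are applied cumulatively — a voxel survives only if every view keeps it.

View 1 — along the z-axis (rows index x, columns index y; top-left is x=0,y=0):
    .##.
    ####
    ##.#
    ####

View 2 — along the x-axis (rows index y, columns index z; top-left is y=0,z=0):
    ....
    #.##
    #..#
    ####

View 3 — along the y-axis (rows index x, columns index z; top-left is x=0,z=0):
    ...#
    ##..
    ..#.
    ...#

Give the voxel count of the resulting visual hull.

full grid |V| = 64
after view 1 [z-axis, 13 of 16 cells solid] → remaining = 52
after view 2 [x-axis, 9 of 16 cells solid] → remaining = 30
after view 3 [y-axis, 5 of 16 cells solid] → remaining = 11

11 voxels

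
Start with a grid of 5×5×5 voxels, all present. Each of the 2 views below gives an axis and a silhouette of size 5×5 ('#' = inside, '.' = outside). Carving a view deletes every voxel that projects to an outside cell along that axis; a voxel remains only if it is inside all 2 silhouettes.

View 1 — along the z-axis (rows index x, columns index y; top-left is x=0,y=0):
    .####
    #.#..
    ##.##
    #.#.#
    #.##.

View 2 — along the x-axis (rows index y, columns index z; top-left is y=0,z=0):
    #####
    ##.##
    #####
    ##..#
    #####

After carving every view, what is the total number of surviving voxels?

initial block: 5^3 = 125
carve view 1 (along z, XY-mask fill 16/25): 80 voxels remain
carve view 2 (along x, YZ-mask fill 22/25): 72 voxels remain

72 voxels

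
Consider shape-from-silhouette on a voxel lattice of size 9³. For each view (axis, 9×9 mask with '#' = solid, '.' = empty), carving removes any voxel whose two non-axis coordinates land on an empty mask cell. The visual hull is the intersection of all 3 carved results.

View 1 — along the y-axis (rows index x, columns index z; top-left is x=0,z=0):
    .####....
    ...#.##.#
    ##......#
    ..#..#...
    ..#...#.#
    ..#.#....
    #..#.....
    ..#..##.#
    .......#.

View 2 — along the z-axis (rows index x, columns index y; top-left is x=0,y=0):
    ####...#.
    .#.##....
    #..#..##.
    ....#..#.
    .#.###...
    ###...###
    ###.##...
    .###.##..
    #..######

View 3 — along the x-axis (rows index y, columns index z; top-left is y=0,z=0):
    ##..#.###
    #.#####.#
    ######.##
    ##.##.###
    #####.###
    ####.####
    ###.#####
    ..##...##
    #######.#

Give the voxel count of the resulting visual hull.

voxel count = 89

before carving: 729 voxels (9×9×9)
carve view 1 (along y, XZ-mask fill 25/81): 225 voxels remain
carve view 2 (along z, XY-mask fill 41/81): 109 voxels remain
carve view 3 (along x, YZ-mask fill 64/81): 89 voxels remain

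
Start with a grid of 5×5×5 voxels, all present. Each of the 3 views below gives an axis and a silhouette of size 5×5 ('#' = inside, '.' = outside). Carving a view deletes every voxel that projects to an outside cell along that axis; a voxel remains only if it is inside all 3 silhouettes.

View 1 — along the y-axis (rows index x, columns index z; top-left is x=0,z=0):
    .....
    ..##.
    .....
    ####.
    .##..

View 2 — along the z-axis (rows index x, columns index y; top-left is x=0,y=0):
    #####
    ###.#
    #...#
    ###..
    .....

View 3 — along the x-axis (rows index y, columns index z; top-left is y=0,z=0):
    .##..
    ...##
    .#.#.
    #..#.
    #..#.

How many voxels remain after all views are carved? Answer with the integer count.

remaining voxels: 9

start: 5×5×5 = 125 voxels
  1. axis=1 (XZ plane), |mask|=8  ⇒  voxels=40
  2. axis=2 (XY plane), |mask|=14  ⇒  voxels=20
  3. axis=0 (YZ plane), |mask|=10  ⇒  voxels=9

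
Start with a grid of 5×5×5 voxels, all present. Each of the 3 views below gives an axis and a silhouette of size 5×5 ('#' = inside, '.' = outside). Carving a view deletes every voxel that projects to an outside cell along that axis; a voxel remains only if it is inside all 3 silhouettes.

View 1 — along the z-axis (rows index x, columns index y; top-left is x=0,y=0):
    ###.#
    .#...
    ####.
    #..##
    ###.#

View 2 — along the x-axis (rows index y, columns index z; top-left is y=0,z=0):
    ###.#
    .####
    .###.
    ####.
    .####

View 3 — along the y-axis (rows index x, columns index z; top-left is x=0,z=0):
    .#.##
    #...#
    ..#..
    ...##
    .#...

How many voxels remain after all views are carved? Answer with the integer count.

remaining voxels: 23

start: 5×5×5 = 125 voxels
carve view 1 (along z, XY-mask fill 16/25): 80 voxels remain
carve view 2 (along x, YZ-mask fill 19/25): 61 voxels remain
carve view 3 (along y, XZ-mask fill 9/25): 23 voxels remain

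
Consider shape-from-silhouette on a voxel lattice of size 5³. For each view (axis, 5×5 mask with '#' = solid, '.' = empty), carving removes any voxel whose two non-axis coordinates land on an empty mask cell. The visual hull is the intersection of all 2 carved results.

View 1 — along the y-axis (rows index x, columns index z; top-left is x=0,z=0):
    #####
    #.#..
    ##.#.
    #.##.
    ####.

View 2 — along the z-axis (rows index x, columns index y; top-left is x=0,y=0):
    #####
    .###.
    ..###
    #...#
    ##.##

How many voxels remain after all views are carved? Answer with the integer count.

before carving: 125 voxels (5×5×5)
step 1: project along y, AND mask (17/25) → |grid| = 85
step 2: project along z, AND mask (17/25) → |grid| = 62

62 voxels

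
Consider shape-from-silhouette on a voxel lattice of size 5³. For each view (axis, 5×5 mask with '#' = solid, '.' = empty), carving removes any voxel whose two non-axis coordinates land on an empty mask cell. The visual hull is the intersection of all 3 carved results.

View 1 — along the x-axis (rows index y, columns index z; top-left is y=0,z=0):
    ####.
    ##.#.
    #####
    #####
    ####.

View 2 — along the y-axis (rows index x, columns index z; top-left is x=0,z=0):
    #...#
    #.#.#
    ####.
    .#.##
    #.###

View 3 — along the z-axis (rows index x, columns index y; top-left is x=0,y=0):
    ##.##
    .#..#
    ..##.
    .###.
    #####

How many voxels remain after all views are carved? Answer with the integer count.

initial block: 5^3 = 125
carve view 1 (along x, YZ-mask fill 21/25): 105 voxels remain
carve view 2 (along y, XZ-mask fill 16/25): 65 voxels remain
carve view 3 (along z, XY-mask fill 16/25): 40 voxels remain

40 voxels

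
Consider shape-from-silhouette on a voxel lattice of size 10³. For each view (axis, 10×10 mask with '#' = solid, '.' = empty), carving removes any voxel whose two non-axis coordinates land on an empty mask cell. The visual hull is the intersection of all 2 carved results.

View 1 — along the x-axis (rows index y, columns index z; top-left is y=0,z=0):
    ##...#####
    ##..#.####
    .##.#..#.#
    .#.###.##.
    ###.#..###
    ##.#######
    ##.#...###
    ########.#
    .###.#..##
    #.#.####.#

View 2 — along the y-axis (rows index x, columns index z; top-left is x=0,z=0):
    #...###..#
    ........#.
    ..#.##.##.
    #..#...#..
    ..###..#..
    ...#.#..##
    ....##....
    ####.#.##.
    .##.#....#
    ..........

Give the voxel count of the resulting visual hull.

voxel count = 240

before carving: 1000 voxels (10×10×10)
V1 x: intersect with YZ mask (69 set) -- 690 left
V2 y: intersect with XZ mask (35 set) -- 240 left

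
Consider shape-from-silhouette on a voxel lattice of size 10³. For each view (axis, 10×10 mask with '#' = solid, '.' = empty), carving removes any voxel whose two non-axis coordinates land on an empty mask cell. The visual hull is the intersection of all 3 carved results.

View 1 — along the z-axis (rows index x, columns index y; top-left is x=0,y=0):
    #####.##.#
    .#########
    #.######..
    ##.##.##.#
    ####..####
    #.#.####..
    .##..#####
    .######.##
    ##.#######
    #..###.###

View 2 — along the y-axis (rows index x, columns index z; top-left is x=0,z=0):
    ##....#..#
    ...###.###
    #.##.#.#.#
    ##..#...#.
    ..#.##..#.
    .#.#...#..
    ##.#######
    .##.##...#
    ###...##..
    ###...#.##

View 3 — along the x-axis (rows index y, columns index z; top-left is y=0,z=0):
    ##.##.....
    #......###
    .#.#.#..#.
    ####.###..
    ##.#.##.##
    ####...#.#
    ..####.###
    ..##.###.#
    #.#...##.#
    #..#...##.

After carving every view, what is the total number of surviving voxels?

217 voxels

start: 10×10×10 = 1000 voxels
after view 1 [z-axis, 76 of 100 cells solid] → remaining = 760
after view 2 [y-axis, 52 of 100 cells solid] → remaining = 396
after view 3 [x-axis, 54 of 100 cells solid] → remaining = 217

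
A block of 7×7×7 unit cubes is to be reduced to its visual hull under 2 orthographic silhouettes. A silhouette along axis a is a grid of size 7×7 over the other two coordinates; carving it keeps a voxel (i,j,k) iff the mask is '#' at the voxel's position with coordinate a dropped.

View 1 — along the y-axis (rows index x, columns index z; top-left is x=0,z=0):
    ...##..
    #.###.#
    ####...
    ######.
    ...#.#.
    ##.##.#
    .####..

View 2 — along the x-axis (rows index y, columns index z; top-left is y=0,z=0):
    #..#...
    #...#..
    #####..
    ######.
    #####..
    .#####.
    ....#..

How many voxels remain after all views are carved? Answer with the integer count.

before carving: 343 voxels (7×7×7)
V1 y: intersect with XZ mask (28 set) -- 196 left
V2 x: intersect with YZ mask (26 set) -- 121 left

|visual hull| = 121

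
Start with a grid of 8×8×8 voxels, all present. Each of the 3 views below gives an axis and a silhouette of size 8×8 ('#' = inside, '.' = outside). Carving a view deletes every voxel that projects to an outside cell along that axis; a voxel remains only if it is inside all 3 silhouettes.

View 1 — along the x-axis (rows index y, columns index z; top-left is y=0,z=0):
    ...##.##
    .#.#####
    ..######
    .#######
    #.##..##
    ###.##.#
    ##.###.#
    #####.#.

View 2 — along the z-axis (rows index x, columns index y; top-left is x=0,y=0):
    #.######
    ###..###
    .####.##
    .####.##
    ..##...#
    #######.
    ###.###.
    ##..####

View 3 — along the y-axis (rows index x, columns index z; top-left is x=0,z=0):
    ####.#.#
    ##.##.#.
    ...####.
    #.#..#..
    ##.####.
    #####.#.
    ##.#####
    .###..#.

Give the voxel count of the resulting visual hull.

remaining voxels: 170

before carving: 512 voxels (8×8×8)
step 1: project along x, AND mask (46/64) → |grid| = 368
step 2: project along z, AND mask (47/64) → |grid| = 271
step 3: project along y, AND mask (41/64) → |grid| = 170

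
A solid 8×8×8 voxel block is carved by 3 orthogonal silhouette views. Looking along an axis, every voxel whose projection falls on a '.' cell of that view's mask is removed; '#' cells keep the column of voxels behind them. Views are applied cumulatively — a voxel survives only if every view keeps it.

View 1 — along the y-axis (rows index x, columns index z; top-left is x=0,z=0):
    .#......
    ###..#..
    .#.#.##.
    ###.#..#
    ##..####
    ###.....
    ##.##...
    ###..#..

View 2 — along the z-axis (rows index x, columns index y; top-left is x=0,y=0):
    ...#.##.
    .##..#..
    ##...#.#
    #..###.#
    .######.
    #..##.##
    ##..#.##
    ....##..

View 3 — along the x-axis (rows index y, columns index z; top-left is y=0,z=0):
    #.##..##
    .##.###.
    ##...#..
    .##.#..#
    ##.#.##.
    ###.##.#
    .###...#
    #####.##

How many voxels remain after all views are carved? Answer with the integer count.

initial block: 8^3 = 512
after view 1 [y-axis, 31 of 64 cells solid] → remaining = 248
after view 2 [z-axis, 33 of 64 cells solid] → remaining = 135
after view 3 [x-axis, 39 of 64 cells solid] → remaining = 94

remaining voxels: 94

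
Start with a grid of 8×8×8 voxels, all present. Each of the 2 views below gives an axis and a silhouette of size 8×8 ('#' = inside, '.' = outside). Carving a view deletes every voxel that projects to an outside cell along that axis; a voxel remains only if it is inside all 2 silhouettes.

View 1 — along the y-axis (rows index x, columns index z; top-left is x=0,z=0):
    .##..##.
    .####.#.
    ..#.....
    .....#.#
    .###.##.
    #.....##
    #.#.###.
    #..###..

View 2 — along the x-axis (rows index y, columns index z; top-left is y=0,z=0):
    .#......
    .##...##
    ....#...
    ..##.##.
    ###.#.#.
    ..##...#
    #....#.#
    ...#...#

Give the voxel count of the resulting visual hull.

full grid |V| = 512
after view 1 [y-axis, 29 of 64 cells solid] → remaining = 232
after view 2 [x-axis, 23 of 64 cells solid] → remaining = 83

remaining voxels: 83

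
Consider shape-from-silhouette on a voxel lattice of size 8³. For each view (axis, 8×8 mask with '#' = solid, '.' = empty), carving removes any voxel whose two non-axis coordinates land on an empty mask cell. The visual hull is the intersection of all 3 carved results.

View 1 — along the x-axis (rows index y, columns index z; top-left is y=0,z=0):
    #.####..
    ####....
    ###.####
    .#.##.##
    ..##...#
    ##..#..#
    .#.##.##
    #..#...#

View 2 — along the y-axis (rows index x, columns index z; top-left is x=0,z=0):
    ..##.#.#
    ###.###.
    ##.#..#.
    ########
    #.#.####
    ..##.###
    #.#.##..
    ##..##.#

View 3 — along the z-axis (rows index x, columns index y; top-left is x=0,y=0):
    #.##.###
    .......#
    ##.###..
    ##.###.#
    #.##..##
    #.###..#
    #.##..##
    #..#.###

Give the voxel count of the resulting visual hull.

108 voxels

before carving: 512 voxels (8×8×8)
carve view 1 (along x, YZ-mask fill 36/64): 288 voxels remain
carve view 2 (along y, XZ-mask fill 42/64): 182 voxels remain
carve view 3 (along z, XY-mask fill 38/64): 108 voxels remain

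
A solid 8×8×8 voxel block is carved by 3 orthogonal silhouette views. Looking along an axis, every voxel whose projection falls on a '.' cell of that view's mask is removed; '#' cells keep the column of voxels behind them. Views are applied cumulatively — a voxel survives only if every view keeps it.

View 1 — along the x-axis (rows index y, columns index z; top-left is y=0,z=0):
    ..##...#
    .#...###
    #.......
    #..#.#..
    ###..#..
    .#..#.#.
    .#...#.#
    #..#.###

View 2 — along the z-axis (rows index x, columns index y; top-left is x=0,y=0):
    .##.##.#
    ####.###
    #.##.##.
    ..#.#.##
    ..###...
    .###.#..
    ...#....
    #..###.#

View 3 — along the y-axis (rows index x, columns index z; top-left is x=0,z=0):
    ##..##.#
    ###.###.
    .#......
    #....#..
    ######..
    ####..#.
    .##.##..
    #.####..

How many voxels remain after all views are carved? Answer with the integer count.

63 voxels

full grid |V| = 512
  1. axis=0 (YZ plane), |mask|=26  ⇒  voxels=208
  2. axis=2 (XY plane), |mask|=34  ⇒  voxels=105
  3. axis=1 (XZ plane), |mask|=34  ⇒  voxels=63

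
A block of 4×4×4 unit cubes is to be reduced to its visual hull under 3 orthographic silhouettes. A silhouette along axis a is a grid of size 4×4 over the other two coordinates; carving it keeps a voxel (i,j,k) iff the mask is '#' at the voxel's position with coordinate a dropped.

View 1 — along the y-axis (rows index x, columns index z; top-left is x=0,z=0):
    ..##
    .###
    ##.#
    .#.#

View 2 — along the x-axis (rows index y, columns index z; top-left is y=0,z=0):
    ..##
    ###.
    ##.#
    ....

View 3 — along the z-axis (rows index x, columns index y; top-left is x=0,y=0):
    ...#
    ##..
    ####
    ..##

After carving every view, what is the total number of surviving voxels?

remaining voxels: 12

before carving: 64 voxels (4×4×4)
after view 1 [y-axis, 10 of 16 cells solid] → remaining = 40
after view 2 [x-axis, 8 of 16 cells solid] → remaining = 20
after view 3 [z-axis, 9 of 16 cells solid] → remaining = 12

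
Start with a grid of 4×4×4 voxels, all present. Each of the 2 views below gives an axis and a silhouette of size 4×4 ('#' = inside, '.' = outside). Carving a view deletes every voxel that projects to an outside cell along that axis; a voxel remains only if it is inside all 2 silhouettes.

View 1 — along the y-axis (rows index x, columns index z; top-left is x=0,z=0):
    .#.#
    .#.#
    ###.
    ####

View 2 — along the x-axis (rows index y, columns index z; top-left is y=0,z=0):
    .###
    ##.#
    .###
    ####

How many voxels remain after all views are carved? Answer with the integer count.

remaining voxels: 38

full grid |V| = 64
step 1: project along y, AND mask (11/16) → |grid| = 44
step 2: project along x, AND mask (13/16) → |grid| = 38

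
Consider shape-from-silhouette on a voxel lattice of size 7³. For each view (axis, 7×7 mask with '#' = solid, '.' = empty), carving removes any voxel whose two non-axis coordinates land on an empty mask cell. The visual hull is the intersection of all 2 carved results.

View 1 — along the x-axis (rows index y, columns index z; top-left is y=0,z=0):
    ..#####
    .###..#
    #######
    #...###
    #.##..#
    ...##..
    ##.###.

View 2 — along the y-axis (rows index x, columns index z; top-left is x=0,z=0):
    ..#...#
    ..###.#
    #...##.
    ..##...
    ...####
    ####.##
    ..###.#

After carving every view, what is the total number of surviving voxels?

118 voxels

full grid |V| = 343
  1. axis=0 (YZ plane), |mask|=31  ⇒  voxels=217
  2. axis=1 (XZ plane), |mask|=25  ⇒  voxels=118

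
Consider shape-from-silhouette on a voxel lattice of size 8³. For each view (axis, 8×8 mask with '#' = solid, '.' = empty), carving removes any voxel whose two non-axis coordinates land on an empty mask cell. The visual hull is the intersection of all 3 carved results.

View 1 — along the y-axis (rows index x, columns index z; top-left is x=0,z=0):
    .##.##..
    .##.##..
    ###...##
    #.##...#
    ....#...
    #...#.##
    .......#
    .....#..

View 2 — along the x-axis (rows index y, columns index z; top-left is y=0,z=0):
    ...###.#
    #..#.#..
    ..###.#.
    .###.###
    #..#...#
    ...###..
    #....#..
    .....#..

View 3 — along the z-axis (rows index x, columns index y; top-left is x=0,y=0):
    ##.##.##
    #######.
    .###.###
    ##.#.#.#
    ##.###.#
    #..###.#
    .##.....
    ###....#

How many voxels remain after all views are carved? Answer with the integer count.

voxel count = 47

full grid |V| = 512
[1] y-view keeps 24 columns → grid now 192
[2] x-view keeps 26 columns → grid now 72
[3] z-view keeps 41 columns → grid now 47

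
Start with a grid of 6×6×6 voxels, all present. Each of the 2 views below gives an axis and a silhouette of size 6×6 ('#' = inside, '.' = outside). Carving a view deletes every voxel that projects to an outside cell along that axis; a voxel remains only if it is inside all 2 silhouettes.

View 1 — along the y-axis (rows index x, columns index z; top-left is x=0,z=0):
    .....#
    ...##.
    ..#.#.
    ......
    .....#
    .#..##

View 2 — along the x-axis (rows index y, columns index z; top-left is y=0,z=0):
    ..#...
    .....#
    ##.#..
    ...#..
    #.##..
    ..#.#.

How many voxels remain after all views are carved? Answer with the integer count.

before carving: 216 voxels (6×6×6)
  1. axis=1 (XZ plane), |mask|=9  ⇒  voxels=54
  2. axis=0 (YZ plane), |mask|=11  ⇒  voxels=13

|visual hull| = 13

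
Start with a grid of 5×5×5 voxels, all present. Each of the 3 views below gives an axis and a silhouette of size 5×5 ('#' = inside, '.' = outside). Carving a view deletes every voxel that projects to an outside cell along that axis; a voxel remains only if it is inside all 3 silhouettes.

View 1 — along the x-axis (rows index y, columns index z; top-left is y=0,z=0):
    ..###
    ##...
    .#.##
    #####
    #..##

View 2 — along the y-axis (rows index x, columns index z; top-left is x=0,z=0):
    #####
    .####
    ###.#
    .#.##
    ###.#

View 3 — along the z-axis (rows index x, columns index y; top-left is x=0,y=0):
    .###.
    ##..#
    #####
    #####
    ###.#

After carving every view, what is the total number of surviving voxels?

initial block: 5^3 = 125
carve view 1 (along x, YZ-mask fill 16/25): 80 voxels remain
carve view 2 (along y, XZ-mask fill 20/25): 64 voxels remain
carve view 3 (along z, XY-mask fill 20/25): 47 voxels remain

remaining voxels: 47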